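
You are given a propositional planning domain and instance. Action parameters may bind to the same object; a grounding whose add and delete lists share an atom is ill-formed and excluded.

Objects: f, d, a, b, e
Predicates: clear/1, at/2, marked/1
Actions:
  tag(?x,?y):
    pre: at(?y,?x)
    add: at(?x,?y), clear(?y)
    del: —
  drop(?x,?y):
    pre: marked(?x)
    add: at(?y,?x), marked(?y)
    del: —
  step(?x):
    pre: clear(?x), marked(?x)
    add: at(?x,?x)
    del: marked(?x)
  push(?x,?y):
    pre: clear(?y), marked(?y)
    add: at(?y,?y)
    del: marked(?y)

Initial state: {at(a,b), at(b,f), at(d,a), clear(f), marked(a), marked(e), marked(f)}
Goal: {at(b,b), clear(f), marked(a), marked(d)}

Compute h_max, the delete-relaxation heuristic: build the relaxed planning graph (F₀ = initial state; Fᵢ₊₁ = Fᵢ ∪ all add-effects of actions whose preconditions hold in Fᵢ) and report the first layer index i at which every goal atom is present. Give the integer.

2

F0 = init (7 atoms)
F1 = F0 ∪ {at(a,a), at(a,d), at(a,e), at(a,f), at(b,a), at(b,e), at(d,e), at(d,f), at(e,a), at(e,e), at(e,f), at(f,a), at(f,b), at(f,e), at(f,f), clear(a), clear(b), clear(d), marked(b), marked(d)}  (27 atoms)
F2 = F1 ∪ {at(b,b), at(b,d), at(d,b), at(d,d), at(e,b), at(e,d), at(f,d), clear(e)}  (35 atoms)
goal ⊆ F2  ⇒  h_max = 2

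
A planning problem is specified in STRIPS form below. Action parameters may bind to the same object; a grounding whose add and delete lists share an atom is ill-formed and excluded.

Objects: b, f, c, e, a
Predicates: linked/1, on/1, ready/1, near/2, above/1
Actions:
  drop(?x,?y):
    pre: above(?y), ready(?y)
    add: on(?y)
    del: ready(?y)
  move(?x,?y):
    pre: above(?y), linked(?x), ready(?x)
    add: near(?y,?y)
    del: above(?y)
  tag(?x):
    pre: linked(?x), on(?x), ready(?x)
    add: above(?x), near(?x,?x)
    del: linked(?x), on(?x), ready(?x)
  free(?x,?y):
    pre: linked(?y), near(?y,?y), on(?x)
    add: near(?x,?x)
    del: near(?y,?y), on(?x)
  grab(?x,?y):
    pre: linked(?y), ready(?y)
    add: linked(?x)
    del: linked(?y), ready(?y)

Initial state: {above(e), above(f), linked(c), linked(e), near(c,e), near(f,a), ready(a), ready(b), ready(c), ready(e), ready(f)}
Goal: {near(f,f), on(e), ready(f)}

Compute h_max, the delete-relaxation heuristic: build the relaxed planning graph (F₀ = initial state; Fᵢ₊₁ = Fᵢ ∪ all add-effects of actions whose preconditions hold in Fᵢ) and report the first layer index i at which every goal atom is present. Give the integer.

F0 = init (11 atoms)
F1 = F0 ∪ {linked(a), linked(b), linked(f), near(e,e), near(f,f), on(e), on(f)}  (18 atoms)
goal ⊆ F1  ⇒  h_max = 1

1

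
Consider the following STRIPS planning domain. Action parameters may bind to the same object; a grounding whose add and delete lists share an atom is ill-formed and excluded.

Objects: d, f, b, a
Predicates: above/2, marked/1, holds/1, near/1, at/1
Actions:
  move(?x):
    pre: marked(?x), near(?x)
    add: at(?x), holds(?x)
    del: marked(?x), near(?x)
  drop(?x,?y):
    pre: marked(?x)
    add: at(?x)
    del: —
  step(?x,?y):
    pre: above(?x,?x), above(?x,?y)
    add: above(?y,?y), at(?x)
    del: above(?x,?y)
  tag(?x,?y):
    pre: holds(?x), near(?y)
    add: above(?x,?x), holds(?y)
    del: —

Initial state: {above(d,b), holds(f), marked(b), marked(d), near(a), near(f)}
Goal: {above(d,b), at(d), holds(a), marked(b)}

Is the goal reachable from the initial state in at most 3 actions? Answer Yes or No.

1. drop(d,d)  →  {above(d,b), at(d), holds(f), marked(b), marked(d), near(a), near(f)}
2. tag(f,a)  →  {above(d,b), above(f,f), at(d), holds(a), holds(f), marked(b), marked(d), near(a), near(f)}
optimal plan length = 2; 2 ≤ 3

Yes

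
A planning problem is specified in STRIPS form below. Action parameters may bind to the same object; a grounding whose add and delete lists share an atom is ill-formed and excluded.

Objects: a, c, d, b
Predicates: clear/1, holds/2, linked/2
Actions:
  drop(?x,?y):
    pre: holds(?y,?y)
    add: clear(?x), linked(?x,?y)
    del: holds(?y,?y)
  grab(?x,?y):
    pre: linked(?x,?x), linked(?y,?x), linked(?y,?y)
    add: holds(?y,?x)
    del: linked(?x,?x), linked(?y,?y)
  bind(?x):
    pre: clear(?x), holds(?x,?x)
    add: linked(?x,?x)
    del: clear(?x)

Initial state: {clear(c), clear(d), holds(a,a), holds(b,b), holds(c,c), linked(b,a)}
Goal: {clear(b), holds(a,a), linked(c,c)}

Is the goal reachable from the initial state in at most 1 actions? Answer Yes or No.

1. drop(c,c)  →  {clear(c), clear(d), holds(a,a), holds(b,b), linked(b,a), linked(c,c)}
2. drop(b,b)  →  {clear(b), clear(c), clear(d), holds(a,a), linked(b,a), linked(b,b), linked(c,c)}
optimal plan length = 2; 2 > 1

No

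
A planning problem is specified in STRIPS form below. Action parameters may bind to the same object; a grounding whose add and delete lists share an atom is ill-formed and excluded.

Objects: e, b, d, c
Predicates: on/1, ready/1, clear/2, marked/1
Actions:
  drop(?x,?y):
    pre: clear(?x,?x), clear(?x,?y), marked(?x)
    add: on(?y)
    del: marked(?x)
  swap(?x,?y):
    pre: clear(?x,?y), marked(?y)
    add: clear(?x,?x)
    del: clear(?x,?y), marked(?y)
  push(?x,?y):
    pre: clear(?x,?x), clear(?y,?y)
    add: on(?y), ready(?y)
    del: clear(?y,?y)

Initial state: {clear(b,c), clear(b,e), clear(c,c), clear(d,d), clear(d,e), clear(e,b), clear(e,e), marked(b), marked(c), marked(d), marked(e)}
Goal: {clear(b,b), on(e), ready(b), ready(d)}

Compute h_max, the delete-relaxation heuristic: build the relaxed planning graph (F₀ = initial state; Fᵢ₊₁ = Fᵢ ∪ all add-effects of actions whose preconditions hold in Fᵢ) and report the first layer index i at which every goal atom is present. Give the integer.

2

F0 = init (11 atoms)
F1 = F0 ∪ {clear(b,b), on(b), on(c), on(d), on(e), ready(c), ready(d), ready(e)}  (19 atoms)
F2 = F1 ∪ {ready(b)}  (20 atoms)
goal ⊆ F2  ⇒  h_max = 2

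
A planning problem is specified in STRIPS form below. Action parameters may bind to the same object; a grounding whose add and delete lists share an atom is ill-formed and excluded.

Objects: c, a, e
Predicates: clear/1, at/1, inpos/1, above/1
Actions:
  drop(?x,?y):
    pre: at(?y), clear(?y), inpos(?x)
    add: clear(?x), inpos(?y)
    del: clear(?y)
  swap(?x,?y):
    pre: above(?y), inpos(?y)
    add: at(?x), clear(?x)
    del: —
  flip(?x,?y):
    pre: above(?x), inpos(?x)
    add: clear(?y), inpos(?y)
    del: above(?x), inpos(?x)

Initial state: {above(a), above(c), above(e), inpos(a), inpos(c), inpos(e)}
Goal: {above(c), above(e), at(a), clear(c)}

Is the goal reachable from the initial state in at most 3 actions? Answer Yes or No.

Yes

1. swap(c,c)  →  {above(a), above(c), above(e), at(c), clear(c), inpos(a), inpos(c), inpos(e)}
2. swap(a,c)  →  {above(a), above(c), above(e), at(a), at(c), clear(a), clear(c), inpos(a), inpos(c), inpos(e)}
optimal plan length = 2; 2 ≤ 3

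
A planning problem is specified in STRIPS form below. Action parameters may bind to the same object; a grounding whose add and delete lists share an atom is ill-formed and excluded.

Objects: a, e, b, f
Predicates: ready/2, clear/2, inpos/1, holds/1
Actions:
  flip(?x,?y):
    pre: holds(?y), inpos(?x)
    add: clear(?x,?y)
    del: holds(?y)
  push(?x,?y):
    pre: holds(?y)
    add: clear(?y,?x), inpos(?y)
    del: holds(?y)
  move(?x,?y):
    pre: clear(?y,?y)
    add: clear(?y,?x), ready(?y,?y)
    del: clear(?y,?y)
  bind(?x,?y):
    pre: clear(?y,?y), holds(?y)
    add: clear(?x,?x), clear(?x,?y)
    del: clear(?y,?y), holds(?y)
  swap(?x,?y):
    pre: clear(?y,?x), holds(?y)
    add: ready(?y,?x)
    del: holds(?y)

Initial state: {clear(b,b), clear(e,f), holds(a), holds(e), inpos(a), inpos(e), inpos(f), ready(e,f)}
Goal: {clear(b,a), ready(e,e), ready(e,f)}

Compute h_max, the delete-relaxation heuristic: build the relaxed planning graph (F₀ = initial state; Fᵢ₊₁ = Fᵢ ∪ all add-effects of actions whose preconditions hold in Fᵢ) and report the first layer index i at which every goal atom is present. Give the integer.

2

F0 = init (8 atoms)
F1 = F0 ∪ {clear(a,a), clear(a,b), clear(a,e), clear(a,f), clear(b,a), clear(b,e), clear(b,f), clear(e,a), clear(e,b), clear(e,e), clear(f,a), clear(f,e), ready(b,b)}  (21 atoms)
F2 = F1 ∪ {clear(f,f), ready(a,a), ready(a,b), ready(a,e), ready(a,f), ready(e,a), ready(e,b), ready(e,e)}  (29 atoms)
goal ⊆ F2  ⇒  h_max = 2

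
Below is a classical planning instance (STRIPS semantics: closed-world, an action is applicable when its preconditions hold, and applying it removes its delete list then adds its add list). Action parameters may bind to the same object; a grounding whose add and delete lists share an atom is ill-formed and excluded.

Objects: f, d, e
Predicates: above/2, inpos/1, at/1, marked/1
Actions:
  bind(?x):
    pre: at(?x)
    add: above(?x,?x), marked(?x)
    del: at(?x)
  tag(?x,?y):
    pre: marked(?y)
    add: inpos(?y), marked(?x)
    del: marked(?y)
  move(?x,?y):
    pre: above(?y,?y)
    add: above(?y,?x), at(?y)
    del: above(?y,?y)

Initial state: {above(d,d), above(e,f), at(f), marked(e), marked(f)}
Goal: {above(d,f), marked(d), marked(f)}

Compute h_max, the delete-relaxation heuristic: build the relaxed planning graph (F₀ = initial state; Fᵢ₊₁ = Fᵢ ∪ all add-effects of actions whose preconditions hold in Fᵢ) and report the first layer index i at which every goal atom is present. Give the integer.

1

F0 = init (5 atoms)
F1 = F0 ∪ {above(d,e), above(d,f), above(f,f), at(d), inpos(e), inpos(f), marked(d)}  (12 atoms)
goal ⊆ F1  ⇒  h_max = 1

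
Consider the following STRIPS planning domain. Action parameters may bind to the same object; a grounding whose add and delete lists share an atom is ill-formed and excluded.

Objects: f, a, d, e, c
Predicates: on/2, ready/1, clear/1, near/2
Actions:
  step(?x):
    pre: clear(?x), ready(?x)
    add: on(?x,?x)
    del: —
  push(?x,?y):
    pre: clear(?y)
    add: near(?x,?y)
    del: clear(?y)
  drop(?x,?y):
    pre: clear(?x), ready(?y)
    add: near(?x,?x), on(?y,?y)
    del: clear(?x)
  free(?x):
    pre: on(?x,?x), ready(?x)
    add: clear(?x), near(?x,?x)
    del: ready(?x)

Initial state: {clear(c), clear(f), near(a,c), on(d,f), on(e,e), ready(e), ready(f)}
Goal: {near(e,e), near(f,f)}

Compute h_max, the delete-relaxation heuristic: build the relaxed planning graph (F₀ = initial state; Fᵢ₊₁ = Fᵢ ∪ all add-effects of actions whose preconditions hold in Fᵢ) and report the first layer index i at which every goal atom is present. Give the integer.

F0 = init (7 atoms)
F1 = F0 ∪ {clear(e), near(a,f), near(c,c), near(c,f), near(d,c), near(d,f), near(e,c), near(e,e), near(e,f), near(f,c), near(f,f), on(f,f)}  (19 atoms)
goal ⊆ F1  ⇒  h_max = 1

1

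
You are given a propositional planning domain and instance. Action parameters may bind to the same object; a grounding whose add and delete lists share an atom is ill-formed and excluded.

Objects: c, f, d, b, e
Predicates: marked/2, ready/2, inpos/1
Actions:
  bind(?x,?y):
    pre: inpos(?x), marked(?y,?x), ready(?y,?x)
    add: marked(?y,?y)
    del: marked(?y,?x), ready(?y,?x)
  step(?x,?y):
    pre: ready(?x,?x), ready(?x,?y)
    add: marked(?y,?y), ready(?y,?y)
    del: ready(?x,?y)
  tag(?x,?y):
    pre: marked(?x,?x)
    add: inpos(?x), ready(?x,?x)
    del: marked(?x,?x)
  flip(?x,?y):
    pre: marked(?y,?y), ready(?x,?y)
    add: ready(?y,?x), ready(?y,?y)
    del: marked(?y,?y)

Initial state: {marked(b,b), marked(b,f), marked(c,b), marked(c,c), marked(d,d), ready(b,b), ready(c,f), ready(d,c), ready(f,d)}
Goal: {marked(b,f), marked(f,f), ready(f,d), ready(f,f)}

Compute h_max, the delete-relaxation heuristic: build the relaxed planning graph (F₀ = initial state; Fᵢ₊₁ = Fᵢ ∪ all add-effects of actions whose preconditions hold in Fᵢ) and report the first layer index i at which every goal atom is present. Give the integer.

2

F0 = init (9 atoms)
F1 = F0 ∪ {inpos(b), inpos(c), inpos(d), ready(c,c), ready(c,d), ready(d,d), ready(d,f)}  (16 atoms)
F2 = F1 ∪ {marked(f,f), ready(f,f)}  (18 atoms)
goal ⊆ F2  ⇒  h_max = 2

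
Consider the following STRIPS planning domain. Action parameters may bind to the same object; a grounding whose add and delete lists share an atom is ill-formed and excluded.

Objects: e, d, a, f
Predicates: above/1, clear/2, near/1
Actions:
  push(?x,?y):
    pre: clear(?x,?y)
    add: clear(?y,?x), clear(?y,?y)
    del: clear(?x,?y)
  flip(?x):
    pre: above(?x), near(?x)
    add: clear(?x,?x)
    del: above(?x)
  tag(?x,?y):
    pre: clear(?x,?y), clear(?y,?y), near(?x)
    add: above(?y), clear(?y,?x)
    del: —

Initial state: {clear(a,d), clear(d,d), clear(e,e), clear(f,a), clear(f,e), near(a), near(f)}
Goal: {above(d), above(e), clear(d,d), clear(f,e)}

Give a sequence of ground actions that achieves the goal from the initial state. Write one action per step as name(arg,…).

1. tag(a,d)  →  {above(d), clear(a,d), clear(d,a), clear(d,d), clear(e,e), clear(f,a), clear(f,e), near(a), near(f)}
2. tag(f,e)  →  {above(d), above(e), clear(a,d), clear(d,a), clear(d,d), clear(e,e), clear(e,f), clear(f,a), clear(f,e), near(a), near(f)}

tag(a,d); tag(f,e)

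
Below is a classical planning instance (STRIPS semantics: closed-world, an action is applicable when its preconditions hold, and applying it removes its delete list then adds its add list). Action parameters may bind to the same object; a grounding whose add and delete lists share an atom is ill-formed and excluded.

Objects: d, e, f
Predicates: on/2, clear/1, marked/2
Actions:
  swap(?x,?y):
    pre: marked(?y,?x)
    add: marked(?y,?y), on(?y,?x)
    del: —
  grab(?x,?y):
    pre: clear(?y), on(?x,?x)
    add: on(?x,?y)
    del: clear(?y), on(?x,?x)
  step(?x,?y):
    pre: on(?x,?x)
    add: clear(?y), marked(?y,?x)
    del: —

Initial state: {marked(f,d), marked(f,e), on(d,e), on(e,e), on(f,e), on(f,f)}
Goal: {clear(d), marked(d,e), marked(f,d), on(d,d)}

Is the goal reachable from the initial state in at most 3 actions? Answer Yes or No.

1. step(e,d)  →  {clear(d), marked(d,e), marked(f,d), marked(f,e), on(d,e), on(e,e), on(f,e), on(f,f)}
2. swap(e,d)  →  {clear(d), marked(d,d), marked(d,e), marked(f,d), marked(f,e), on(d,e), on(e,e), on(f,e), on(f,f)}
3. swap(d,d)  →  {clear(d), marked(d,d), marked(d,e), marked(f,d), marked(f,e), on(d,d), on(d,e), on(e,e), on(f,e), on(f,f)}
optimal plan length = 3; 3 ≤ 3

Yes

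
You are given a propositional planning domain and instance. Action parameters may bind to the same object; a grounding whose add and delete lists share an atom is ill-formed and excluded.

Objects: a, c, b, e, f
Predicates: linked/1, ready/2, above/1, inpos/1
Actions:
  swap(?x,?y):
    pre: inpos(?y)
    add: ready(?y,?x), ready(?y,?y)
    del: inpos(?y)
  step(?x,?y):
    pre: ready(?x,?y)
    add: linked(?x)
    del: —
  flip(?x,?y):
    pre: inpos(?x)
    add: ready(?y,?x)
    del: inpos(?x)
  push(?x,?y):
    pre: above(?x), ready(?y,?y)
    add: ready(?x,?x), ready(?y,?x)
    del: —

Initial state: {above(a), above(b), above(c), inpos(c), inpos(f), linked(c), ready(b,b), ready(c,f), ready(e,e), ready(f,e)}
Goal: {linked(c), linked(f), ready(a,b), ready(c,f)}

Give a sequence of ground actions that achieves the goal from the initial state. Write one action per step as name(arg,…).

1. step(f,e)  →  {above(a), above(b), above(c), inpos(c), inpos(f), linked(c), linked(f), ready(b,b), ready(c,f), ready(e,e), ready(f,e)}
2. push(a,b)  →  {above(a), above(b), above(c), inpos(c), inpos(f), linked(c), linked(f), ready(a,a), ready(b,a), ready(b,b), ready(c,f), ready(e,e), ready(f,e)}
3. push(b,a)  →  {above(a), above(b), above(c), inpos(c), inpos(f), linked(c), linked(f), ready(a,a), ready(a,b), ready(b,a), ready(b,b), ready(c,f), ready(e,e), ready(f,e)}

step(f,e); push(a,b); push(b,a)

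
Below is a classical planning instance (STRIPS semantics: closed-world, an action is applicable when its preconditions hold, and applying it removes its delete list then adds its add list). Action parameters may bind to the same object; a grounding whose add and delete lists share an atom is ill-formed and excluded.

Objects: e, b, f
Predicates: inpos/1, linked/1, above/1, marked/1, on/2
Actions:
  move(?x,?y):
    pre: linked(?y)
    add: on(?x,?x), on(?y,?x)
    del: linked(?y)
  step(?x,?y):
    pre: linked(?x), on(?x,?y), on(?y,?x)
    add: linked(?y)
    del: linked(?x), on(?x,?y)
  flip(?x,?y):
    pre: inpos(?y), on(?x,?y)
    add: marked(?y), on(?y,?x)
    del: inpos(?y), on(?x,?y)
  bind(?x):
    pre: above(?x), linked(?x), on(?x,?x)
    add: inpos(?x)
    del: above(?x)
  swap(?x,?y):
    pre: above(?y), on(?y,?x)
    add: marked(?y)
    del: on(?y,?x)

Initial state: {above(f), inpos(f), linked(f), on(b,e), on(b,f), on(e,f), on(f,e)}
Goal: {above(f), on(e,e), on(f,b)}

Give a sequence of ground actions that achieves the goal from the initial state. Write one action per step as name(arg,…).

move(e,f); flip(b,f)

1. move(e,f)  →  {above(f), inpos(f), on(b,e), on(b,f), on(e,e), on(e,f), on(f,e)}
2. flip(b,f)  →  {above(f), marked(f), on(b,e), on(e,e), on(e,f), on(f,b), on(f,e)}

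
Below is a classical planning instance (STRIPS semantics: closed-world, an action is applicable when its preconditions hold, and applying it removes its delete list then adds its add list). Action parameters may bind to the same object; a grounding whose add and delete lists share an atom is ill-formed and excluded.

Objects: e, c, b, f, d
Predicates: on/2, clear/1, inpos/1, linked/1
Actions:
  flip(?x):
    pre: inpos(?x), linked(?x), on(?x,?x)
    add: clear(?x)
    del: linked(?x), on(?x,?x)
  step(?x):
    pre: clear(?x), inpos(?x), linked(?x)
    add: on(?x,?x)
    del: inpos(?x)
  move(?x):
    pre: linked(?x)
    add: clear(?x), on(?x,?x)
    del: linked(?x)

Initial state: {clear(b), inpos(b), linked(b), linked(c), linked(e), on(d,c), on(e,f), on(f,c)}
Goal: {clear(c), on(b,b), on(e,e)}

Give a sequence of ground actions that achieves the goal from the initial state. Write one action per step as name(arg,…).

step(b); move(e); move(c)

1. step(b)  →  {clear(b), linked(b), linked(c), linked(e), on(b,b), on(d,c), on(e,f), on(f,c)}
2. move(e)  →  {clear(b), clear(e), linked(b), linked(c), on(b,b), on(d,c), on(e,e), on(e,f), on(f,c)}
3. move(c)  →  {clear(b), clear(c), clear(e), linked(b), on(b,b), on(c,c), on(d,c), on(e,e), on(e,f), on(f,c)}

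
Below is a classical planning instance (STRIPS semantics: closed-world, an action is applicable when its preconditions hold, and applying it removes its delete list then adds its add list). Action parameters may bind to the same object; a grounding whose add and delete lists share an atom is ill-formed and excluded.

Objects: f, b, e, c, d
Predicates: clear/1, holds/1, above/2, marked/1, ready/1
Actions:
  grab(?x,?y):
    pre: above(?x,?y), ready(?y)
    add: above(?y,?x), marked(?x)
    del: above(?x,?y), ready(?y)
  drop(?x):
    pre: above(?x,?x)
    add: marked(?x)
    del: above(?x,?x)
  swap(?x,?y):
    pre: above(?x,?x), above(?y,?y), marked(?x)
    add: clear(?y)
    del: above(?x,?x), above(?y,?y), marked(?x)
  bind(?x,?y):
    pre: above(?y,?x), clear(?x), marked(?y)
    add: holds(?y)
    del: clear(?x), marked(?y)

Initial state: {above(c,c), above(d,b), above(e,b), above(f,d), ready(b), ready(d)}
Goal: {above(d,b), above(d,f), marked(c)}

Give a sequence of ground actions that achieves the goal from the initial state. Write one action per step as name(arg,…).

grab(f,d); drop(c)

1. grab(f,d)  →  {above(c,c), above(d,b), above(d,f), above(e,b), marked(f), ready(b)}
2. drop(c)  →  {above(d,b), above(d,f), above(e,b), marked(c), marked(f), ready(b)}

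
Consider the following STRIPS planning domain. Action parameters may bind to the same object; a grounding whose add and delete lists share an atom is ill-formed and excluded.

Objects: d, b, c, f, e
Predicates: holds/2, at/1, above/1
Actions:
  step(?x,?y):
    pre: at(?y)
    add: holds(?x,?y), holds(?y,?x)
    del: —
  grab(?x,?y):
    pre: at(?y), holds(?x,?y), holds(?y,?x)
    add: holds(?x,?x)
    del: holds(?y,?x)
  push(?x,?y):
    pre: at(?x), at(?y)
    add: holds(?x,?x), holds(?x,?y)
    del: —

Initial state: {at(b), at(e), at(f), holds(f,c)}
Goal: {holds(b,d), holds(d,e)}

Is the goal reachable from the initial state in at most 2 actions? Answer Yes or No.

1. step(d,b)  →  {at(b), at(e), at(f), holds(b,d), holds(d,b), holds(f,c)}
2. step(d,e)  →  {at(b), at(e), at(f), holds(b,d), holds(d,b), holds(d,e), holds(e,d), holds(f,c)}
optimal plan length = 2; 2 ≤ 2

Yes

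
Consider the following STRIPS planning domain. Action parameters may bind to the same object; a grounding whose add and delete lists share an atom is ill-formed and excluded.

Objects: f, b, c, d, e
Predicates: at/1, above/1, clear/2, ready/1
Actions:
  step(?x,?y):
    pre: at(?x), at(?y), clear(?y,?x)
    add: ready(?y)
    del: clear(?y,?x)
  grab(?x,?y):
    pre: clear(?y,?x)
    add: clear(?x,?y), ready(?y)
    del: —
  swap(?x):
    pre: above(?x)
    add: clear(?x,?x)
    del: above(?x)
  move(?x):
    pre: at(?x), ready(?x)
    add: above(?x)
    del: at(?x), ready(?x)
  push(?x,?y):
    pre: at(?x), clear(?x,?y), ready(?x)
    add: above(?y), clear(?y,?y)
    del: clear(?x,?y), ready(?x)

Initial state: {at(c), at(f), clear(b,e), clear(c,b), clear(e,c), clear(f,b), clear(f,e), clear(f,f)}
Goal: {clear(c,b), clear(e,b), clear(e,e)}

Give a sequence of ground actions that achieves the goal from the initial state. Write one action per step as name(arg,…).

1. step(f,f)  →  {at(c), at(f), clear(b,e), clear(c,b), clear(e,c), clear(f,b), clear(f,e), ready(f)}
2. grab(e,b)  →  {at(c), at(f), clear(b,e), clear(c,b), clear(e,b), clear(e,c), clear(f,b), clear(f,e), ready(b), ready(f)}
3. push(f,e)  →  {above(e), at(c), at(f), clear(b,e), clear(c,b), clear(e,b), clear(e,c), clear(e,e), clear(f,b), ready(b)}

step(f,f); grab(e,b); push(f,e)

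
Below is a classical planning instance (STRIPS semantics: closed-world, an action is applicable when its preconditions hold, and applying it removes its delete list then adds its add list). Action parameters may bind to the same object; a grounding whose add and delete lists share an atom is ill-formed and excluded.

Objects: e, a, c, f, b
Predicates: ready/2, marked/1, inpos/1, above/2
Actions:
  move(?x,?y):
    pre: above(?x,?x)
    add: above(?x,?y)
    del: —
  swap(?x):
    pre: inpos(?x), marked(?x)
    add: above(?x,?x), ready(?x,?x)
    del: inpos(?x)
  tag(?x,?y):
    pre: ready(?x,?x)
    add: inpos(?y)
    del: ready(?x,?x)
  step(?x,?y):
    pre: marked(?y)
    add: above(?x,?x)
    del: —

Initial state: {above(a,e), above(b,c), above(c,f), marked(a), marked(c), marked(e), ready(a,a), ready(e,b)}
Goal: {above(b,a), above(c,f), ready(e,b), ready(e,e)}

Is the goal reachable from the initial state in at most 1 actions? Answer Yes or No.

No

1. tag(a,e)  →  {above(a,e), above(b,c), above(c,f), inpos(e), marked(a), marked(c), marked(e), ready(e,b)}
2. swap(e)  →  {above(a,e), above(b,c), above(c,f), above(e,e), marked(a), marked(c), marked(e), ready(e,b), ready(e,e)}
3. step(b,e)  →  {above(a,e), above(b,b), above(b,c), above(c,f), above(e,e), marked(a), marked(c), marked(e), ready(e,b), ready(e,e)}
4. move(b,a)  →  {above(a,e), above(b,a), above(b,b), above(b,c), above(c,f), above(e,e), marked(a), marked(c), marked(e), ready(e,b), ready(e,e)}
optimal plan length = 4; 4 > 1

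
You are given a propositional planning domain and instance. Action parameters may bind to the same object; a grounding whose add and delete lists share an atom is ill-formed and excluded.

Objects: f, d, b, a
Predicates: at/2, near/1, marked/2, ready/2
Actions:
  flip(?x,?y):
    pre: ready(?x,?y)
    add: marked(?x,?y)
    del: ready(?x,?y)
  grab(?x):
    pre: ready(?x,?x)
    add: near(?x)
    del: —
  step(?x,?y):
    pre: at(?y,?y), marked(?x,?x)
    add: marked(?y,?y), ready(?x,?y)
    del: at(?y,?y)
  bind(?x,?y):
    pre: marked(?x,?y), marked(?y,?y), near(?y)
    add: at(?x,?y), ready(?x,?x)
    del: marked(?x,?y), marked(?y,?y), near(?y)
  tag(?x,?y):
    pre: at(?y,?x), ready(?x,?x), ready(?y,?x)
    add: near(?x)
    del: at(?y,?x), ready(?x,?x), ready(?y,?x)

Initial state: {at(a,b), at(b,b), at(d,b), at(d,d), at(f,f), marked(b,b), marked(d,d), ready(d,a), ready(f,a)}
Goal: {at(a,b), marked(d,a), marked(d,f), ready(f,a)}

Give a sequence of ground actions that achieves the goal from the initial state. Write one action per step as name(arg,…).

1. flip(d,a)  →  {at(a,b), at(b,b), at(d,b), at(d,d), at(f,f), marked(b,b), marked(d,a), marked(d,d), ready(f,a)}
2. step(d,f)  →  {at(a,b), at(b,b), at(d,b), at(d,d), marked(b,b), marked(d,a), marked(d,d), marked(f,f), ready(d,f), ready(f,a)}
3. flip(d,f)  →  {at(a,b), at(b,b), at(d,b), at(d,d), marked(b,b), marked(d,a), marked(d,d), marked(d,f), marked(f,f), ready(f,a)}

flip(d,a); step(d,f); flip(d,f)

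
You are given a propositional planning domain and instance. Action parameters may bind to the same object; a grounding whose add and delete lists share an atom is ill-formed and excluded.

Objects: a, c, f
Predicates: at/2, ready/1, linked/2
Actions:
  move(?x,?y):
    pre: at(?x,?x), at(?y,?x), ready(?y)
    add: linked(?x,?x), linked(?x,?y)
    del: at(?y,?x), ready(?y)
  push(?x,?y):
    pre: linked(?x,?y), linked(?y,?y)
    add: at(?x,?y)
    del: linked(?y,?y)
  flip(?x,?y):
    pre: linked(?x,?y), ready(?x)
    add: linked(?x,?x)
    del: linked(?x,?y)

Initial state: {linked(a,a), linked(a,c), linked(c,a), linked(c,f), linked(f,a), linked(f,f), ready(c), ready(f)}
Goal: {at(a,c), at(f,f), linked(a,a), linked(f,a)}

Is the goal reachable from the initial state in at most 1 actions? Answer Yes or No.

No

1. push(f,f)  →  {at(f,f), linked(a,a), linked(a,c), linked(c,a), linked(c,f), linked(f,a), ready(c), ready(f)}
2. flip(c,a)  →  {at(f,f), linked(a,a), linked(a,c), linked(c,c), linked(c,f), linked(f,a), ready(c), ready(f)}
3. push(a,c)  →  {at(a,c), at(f,f), linked(a,a), linked(a,c), linked(c,f), linked(f,a), ready(c), ready(f)}
optimal plan length = 3; 3 > 1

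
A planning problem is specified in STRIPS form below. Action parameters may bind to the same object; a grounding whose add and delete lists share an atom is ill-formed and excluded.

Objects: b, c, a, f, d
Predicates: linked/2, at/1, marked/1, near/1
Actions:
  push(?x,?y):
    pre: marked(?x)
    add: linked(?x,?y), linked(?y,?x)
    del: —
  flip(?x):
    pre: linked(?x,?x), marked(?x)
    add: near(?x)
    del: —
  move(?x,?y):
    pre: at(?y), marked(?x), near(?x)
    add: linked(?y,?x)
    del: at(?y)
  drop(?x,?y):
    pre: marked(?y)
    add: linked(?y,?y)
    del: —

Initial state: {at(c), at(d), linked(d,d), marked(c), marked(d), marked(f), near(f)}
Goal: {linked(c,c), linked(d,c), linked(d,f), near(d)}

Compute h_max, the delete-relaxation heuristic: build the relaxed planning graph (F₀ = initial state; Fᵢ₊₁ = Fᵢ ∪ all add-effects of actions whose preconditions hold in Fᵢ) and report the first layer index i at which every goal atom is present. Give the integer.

F0 = init (7 atoms)
F1 = F0 ∪ {linked(a,c), linked(a,d), linked(a,f), linked(b,c), linked(b,d), linked(b,f), linked(c,a), linked(c,b), linked(c,c), linked(c,d), linked(c,f), linked(d,a), linked(d,b), linked(d,c), linked(d,f), linked(f,a), linked(f,b), linked(f,c), linked(f,d), linked(f,f), near(d)}  (28 atoms)
goal ⊆ F1  ⇒  h_max = 1

1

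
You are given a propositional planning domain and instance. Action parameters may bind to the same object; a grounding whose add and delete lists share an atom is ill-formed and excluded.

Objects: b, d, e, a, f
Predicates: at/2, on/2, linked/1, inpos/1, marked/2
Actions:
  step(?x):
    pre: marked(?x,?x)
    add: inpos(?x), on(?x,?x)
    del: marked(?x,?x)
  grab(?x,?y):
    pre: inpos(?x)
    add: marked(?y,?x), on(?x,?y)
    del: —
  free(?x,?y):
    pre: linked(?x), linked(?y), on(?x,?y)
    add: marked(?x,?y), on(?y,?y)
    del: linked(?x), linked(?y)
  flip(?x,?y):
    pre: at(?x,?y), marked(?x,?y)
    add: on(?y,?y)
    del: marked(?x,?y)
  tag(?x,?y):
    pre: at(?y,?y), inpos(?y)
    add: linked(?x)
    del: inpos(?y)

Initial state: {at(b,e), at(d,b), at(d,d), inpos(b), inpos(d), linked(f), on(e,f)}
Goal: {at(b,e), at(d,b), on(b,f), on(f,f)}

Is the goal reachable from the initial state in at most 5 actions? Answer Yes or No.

Yes

1. grab(b,f)  →  {at(b,e), at(d,b), at(d,d), inpos(b), inpos(d), linked(f), marked(f,b), on(b,f), on(e,f)}
2. tag(b,d)  →  {at(b,e), at(d,b), at(d,d), inpos(b), linked(b), linked(f), marked(f,b), on(b,f), on(e,f)}
3. free(b,f)  →  {at(b,e), at(d,b), at(d,d), inpos(b), marked(b,f), marked(f,b), on(b,f), on(e,f), on(f,f)}
optimal plan length = 3; 3 ≤ 5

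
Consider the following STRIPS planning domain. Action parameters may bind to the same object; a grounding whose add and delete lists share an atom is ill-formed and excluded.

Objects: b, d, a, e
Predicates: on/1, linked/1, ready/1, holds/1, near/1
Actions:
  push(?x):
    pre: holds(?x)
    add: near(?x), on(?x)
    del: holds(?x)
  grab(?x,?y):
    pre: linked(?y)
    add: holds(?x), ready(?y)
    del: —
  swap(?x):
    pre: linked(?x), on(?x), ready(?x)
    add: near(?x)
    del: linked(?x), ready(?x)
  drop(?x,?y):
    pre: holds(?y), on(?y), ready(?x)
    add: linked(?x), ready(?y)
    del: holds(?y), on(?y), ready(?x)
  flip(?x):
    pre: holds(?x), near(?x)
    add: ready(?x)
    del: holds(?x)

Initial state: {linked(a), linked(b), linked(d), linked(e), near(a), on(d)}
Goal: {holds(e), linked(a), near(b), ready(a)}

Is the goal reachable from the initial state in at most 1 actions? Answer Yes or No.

No

1. grab(b,b)  →  {holds(b), linked(a), linked(b), linked(d), linked(e), near(a), on(d), ready(b)}
2. push(b)  →  {linked(a), linked(b), linked(d), linked(e), near(a), near(b), on(b), on(d), ready(b)}
3. grab(e,a)  →  {holds(e), linked(a), linked(b), linked(d), linked(e), near(a), near(b), on(b), on(d), ready(a), ready(b)}
optimal plan length = 3; 3 > 1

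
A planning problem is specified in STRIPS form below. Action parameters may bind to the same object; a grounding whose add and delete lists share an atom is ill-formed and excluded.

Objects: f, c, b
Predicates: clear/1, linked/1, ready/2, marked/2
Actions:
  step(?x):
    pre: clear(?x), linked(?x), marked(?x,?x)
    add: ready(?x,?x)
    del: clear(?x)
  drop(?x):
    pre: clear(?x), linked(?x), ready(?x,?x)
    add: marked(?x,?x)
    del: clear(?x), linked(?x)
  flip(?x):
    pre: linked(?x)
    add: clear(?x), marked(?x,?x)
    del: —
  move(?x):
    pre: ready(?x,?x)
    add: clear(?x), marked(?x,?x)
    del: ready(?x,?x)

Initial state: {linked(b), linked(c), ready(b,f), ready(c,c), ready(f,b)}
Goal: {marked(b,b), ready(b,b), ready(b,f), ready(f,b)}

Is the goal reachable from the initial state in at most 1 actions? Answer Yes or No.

No

1. flip(b)  →  {clear(b), linked(b), linked(c), marked(b,b), ready(b,f), ready(c,c), ready(f,b)}
2. step(b)  →  {linked(b), linked(c), marked(b,b), ready(b,b), ready(b,f), ready(c,c), ready(f,b)}
optimal plan length = 2; 2 > 1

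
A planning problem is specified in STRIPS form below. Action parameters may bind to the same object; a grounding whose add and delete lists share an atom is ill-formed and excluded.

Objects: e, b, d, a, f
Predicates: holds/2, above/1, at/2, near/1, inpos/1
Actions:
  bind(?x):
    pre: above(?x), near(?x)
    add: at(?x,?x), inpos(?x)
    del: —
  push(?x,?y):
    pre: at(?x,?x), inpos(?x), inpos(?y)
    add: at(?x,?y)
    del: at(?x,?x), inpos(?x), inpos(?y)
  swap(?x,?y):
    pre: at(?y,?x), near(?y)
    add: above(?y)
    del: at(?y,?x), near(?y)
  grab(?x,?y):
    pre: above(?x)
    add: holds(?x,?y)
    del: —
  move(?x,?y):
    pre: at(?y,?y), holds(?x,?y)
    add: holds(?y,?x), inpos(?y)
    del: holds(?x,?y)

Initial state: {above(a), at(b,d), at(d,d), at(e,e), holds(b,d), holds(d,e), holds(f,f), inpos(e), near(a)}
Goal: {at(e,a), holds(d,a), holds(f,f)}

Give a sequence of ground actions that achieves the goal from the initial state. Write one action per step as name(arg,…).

bind(a); push(e,a); grab(a,d); move(a,d)

1. bind(a)  →  {above(a), at(a,a), at(b,d), at(d,d), at(e,e), holds(b,d), holds(d,e), holds(f,f), inpos(a), inpos(e), near(a)}
2. push(e,a)  →  {above(a), at(a,a), at(b,d), at(d,d), at(e,a), holds(b,d), holds(d,e), holds(f,f), near(a)}
3. grab(a,d)  →  {above(a), at(a,a), at(b,d), at(d,d), at(e,a), holds(a,d), holds(b,d), holds(d,e), holds(f,f), near(a)}
4. move(a,d)  →  {above(a), at(a,a), at(b,d), at(d,d), at(e,a), holds(b,d), holds(d,a), holds(d,e), holds(f,f), inpos(d), near(a)}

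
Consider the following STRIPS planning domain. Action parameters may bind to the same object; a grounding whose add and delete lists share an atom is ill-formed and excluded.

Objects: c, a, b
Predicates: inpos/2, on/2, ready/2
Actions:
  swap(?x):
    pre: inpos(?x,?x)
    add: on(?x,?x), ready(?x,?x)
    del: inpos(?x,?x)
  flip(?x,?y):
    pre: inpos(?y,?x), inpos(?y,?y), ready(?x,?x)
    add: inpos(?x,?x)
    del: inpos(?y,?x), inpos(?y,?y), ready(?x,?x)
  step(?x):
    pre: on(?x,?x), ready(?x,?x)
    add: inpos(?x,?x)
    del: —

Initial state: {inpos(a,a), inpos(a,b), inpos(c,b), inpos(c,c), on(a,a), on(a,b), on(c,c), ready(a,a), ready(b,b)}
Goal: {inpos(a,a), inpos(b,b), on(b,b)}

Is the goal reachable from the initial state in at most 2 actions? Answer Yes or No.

1. flip(b,c)  →  {inpos(a,a), inpos(a,b), inpos(b,b), on(a,a), on(a,b), on(c,c), ready(a,a)}
2. swap(b)  →  {inpos(a,a), inpos(a,b), on(a,a), on(a,b), on(b,b), on(c,c), ready(a,a), ready(b,b)}
3. step(b)  →  {inpos(a,a), inpos(a,b), inpos(b,b), on(a,a), on(a,b), on(b,b), on(c,c), ready(a,a), ready(b,b)}
optimal plan length = 3; 3 > 2

No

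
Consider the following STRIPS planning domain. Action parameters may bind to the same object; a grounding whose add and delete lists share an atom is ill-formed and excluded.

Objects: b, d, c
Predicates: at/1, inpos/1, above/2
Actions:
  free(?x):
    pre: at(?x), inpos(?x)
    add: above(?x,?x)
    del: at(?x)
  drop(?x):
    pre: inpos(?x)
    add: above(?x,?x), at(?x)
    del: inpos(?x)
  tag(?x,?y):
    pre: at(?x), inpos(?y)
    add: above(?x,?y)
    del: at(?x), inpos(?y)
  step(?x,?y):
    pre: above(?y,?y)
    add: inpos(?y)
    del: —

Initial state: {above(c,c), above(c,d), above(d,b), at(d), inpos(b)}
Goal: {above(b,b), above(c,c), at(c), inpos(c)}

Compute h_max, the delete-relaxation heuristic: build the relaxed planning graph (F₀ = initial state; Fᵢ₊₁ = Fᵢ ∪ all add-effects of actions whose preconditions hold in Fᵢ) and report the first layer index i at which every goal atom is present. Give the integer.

F0 = init (5 atoms)
F1 = F0 ∪ {above(b,b), at(b), inpos(c)}  (8 atoms)
F2 = F1 ∪ {above(b,c), above(d,c), at(c)}  (11 atoms)
goal ⊆ F2  ⇒  h_max = 2

2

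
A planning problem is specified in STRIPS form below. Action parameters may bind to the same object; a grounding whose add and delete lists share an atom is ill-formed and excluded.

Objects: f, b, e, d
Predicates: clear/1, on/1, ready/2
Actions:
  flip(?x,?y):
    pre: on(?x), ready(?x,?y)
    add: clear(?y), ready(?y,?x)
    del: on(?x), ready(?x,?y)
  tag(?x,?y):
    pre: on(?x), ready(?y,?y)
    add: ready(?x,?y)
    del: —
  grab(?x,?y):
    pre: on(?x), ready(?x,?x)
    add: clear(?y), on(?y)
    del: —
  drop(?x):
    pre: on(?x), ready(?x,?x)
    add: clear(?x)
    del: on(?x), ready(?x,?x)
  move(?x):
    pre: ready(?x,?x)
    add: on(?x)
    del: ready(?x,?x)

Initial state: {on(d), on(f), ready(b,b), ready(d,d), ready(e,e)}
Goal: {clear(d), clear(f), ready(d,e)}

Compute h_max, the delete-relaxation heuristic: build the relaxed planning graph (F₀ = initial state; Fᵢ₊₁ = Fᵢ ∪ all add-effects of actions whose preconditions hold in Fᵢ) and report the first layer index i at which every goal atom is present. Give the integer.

F0 = init (5 atoms)
F1 = F0 ∪ {clear(b), clear(d), clear(e), clear(f), on(b), on(e), ready(d,b), ready(d,e), ready(f,b), ready(f,d), ready(f,e)}  (16 atoms)
goal ⊆ F1  ⇒  h_max = 1

1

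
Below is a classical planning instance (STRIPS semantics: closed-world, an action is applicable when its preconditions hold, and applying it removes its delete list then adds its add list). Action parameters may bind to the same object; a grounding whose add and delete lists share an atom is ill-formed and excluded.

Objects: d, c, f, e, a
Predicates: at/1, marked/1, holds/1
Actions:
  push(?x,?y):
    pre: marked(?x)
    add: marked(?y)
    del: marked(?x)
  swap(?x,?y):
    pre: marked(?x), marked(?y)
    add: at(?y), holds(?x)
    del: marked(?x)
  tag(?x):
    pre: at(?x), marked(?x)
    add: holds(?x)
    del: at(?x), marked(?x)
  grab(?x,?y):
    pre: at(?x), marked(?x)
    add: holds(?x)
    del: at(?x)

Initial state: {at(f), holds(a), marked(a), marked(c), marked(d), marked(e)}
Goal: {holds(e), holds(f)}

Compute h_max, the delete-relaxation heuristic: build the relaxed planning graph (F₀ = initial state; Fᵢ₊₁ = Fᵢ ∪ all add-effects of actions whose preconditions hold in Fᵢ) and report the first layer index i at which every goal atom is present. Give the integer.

F0 = init (6 atoms)
F1 = F0 ∪ {at(a), at(c), at(d), at(e), holds(c), holds(d), holds(e), marked(f)}  (14 atoms)
F2 = F1 ∪ {holds(f)}  (15 atoms)
goal ⊆ F2  ⇒  h_max = 2

2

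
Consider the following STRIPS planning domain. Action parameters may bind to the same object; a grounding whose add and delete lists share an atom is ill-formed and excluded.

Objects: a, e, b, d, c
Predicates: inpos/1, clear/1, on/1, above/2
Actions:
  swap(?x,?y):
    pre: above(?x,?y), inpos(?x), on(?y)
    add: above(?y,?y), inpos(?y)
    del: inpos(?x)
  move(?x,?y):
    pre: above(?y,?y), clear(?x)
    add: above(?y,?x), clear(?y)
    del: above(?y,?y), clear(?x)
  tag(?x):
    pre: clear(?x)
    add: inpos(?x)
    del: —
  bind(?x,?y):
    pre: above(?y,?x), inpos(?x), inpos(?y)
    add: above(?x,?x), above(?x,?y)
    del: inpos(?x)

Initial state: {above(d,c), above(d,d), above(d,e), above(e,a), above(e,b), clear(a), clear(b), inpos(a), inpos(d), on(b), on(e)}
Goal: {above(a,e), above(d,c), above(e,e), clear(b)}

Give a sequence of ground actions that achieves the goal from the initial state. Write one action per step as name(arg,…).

swap(d,e); bind(a,e)

1. swap(d,e)  →  {above(d,c), above(d,d), above(d,e), above(e,a), above(e,b), above(e,e), clear(a), clear(b), inpos(a), inpos(e), on(b), on(e)}
2. bind(a,e)  →  {above(a,a), above(a,e), above(d,c), above(d,d), above(d,e), above(e,a), above(e,b), above(e,e), clear(a), clear(b), inpos(e), on(b), on(e)}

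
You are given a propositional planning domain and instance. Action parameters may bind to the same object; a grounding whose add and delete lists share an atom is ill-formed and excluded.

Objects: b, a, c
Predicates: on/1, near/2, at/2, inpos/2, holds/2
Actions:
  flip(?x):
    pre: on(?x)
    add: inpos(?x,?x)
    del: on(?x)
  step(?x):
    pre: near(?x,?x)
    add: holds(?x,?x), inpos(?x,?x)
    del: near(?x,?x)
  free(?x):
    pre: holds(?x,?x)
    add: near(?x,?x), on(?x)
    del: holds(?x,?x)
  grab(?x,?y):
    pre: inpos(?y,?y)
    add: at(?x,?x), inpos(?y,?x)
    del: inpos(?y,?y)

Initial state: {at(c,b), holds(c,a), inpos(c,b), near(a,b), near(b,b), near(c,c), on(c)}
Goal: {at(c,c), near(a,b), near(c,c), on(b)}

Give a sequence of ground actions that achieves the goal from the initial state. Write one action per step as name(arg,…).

1. step(b)  →  {at(c,b), holds(b,b), holds(c,a), inpos(b,b), inpos(c,b), near(a,b), near(c,c), on(c)}
2. free(b)  →  {at(c,b), holds(c,a), inpos(b,b), inpos(c,b), near(a,b), near(b,b), near(c,c), on(b), on(c)}
3. grab(c,b)  →  {at(c,b), at(c,c), holds(c,a), inpos(b,c), inpos(c,b), near(a,b), near(b,b), near(c,c), on(b), on(c)}

step(b); free(b); grab(c,b)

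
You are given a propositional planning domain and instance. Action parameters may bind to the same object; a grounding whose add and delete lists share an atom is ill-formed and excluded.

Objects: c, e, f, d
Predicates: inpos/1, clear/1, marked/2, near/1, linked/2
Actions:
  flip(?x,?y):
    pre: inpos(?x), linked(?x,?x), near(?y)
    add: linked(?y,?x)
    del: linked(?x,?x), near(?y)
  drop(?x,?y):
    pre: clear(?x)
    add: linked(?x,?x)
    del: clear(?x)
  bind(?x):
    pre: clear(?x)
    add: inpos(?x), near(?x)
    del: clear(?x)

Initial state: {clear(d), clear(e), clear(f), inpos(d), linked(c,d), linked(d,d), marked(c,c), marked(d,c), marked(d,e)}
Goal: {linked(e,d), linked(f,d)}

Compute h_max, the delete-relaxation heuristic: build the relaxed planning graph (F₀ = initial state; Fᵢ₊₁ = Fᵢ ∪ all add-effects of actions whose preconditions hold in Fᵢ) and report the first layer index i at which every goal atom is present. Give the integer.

2

F0 = init (9 atoms)
F1 = F0 ∪ {inpos(e), inpos(f), linked(e,e), linked(f,f), near(d), near(e), near(f)}  (16 atoms)
F2 = F1 ∪ {linked(d,e), linked(d,f), linked(e,d), linked(e,f), linked(f,d), linked(f,e)}  (22 atoms)
goal ⊆ F2  ⇒  h_max = 2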